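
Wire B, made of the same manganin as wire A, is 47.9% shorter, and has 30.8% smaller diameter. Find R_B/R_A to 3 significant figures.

1.09

R ∝ L/d², so R_B/R_A = (1 − 47.9/100) × (1 − 30.8/100)⁻²
= 0.521 × 2.088 = 1.09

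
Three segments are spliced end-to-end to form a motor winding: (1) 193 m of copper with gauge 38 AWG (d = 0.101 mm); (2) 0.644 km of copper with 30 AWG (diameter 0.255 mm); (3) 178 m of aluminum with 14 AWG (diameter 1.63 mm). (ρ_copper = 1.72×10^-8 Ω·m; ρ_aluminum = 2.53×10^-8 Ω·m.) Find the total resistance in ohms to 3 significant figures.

Seg 1: A = π(0.101/2 mm)² = π(5.0500e-05 m)² = 8.012e-09 m²
R_1 = (1.72×10^-8)(193)/(8.012e-09) = 414.3 Ω
Seg 2: A = π(0.255/2 mm)² = π(1.2750e-04 m)² = 5.107e-08 m²
R_2 = (1.72×10^-8)(644)/(5.107e-08) = 216.9 Ω
Seg 3: A = π(1.63/2 mm)² = π(8.1500e-04 m)² = 2.087e-06 m²
R_3 = (2.53×10^-8)(178)/(2.087e-06) = 2.158 Ω
R_total = R_1 + R_2 + R_3 = 633 Ω

633 Ω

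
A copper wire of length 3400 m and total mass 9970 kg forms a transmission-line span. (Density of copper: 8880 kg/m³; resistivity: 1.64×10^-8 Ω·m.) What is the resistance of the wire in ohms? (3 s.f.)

0.169 Ω

A = m/(density·L) = 9970/(8880×3400) = 3.3022e-04 m²
R = ρL/A = (1.64×10^-8)(3400)/(3.3022e-04) = 0.169 Ω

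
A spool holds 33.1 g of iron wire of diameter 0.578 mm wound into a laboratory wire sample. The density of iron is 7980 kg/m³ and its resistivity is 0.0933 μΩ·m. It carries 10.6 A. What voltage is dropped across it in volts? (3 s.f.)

ρ = 0.0933 μΩ·m = 9.33×10^-8 Ω·m
A = π(d/2)² = π(2.8900e-04 m)² = 2.6239e-07 m²
L = m/(density·A) = 0.0331/(7980×2.6239e-07) = 15.81 m
R = ρL/A = (9.33×10^-8)(15.81)/(2.6239e-07) = 5.621 Ω
V = IR = 10.6 × 5.621 = 59.6 V

59.6 V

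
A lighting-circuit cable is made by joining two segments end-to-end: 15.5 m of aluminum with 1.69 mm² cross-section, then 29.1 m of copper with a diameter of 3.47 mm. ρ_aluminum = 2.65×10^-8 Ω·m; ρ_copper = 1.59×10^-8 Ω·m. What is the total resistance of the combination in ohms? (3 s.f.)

0.292 Ω

Segment 1: A = 1.69 mm² = 1.690e-06 m²
R₁ = ρL/A = (2.65×10^-8)(15.5)/(1.690e-06) = 0.243 Ω
Segment 2: A = π(d/2)² = π(1.7350e-03 m)² = 9.457e-06 m²
R₂ = (1.59×10^-8)(29.1)/(9.457e-06) = 0.04893 Ω
R = R₁ + R₂ = 0.292 Ω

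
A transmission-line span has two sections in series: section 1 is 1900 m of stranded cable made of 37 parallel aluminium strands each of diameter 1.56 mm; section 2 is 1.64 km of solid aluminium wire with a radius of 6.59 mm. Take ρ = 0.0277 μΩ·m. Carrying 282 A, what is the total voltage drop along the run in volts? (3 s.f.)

ρ = 0.0277 μΩ·m = 2.77×10^-8 Ω·m
Section 1: A_strand = π(7.8000e-04)² = 1.911e-06 m²; R₁ = ρL/(N·A_s) = (2.77×10^-8)(1900)/(37×1.911e-06) = 0.7442 Ω
Section 2: A = πr² = π(6.5900e-03 m)² = 1.364e-04 m²
R₂ = (2.77×10^-8)(1640)/(1.364e-04) = 0.333 Ω
R = R₁ + R₂ = 1.077 Ω
V = IR = 282 × 1.077 = 304 V

304 V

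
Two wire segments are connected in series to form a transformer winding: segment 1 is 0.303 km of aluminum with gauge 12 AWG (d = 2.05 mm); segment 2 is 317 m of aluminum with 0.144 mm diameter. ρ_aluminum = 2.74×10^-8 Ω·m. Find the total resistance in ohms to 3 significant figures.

Segment 1: A = π(2.05/2 mm)² = π(1.0250e-03 m)² = 3.301e-06 m²
R₁ = ρL/A = (2.74×10^-8)(303)/(3.301e-06) = 2.515 Ω
Segment 2: A = π(d/2)² = π(7.2000e-05 m)² = 1.629e-08 m²
R₂ = (2.74×10^-8)(317)/(1.629e-08) = 533.3 Ω
R = R₁ + R₂ = 536 Ω

536 Ω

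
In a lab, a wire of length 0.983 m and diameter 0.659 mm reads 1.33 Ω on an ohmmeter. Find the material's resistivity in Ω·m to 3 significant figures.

4.61×10^-7 Ω·m

A = π(d/2)² = π(3.2950e-04 m)² = 3.411e-07 m²
ρ = RA/L = (1.33)(3.411e-07)/(0.983) = 4.61×10^-7 Ω·m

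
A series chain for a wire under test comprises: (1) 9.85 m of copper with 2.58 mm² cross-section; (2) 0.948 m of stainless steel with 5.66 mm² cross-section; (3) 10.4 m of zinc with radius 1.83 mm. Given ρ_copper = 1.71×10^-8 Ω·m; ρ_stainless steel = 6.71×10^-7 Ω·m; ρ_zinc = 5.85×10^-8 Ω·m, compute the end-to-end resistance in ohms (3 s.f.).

Seg 1: A = 2.58 mm² = 2.580e-06 m²
R_1 = (1.71×10^-8)(9.85)/(2.580e-06) = 0.06528 Ω
Seg 2: A = 5.66 mm² = 5.660e-06 m²
R_2 = (6.71×10^-7)(0.948)/(5.660e-06) = 0.1124 Ω
Seg 3: A = πr² = π(1.8300e-03 m)² = 1.052e-05 m²
R_3 = (5.85×10^-8)(10.4)/(1.052e-05) = 0.05783 Ω
R_total = R_1 + R_2 + R_3 = 0.235 Ω

0.235 Ω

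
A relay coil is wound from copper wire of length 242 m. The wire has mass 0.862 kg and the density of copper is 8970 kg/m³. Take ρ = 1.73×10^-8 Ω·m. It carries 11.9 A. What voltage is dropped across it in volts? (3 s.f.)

A = m/(density·L) = 0.862/(8970×242) = 3.9710e-07 m²
R = ρL/A = (1.73×10^-8)(242)/(3.9710e-07) = 10.54 Ω
V = IR = 11.9 × 10.54 = 125 V

125 V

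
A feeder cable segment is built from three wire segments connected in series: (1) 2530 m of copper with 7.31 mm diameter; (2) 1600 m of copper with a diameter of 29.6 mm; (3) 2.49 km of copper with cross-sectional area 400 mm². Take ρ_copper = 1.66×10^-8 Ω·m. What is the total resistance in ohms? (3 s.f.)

1.14 Ω

Seg 1: A = π(d/2)² = π(3.6550e-03 m)² = 4.197e-05 m²
R_1 = (1.66×10^-8)(2530)/(4.197e-05) = 1.001 Ω
Seg 2: A = π(d/2)² = π(1.4800e-02 m)² = 6.881e-04 m²
R_2 = (1.66×10^-8)(1600)/(6.881e-04) = 0.0386 Ω
Seg 3: A = 400 mm² = 4.000e-04 m²
R_3 = (1.66×10^-8)(2490)/(4.000e-04) = 0.1033 Ω
R_total = R_1 + R_2 + R_3 = 1.14 Ω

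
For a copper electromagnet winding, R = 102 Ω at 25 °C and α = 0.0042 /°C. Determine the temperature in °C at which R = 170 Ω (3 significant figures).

184 °C

R = R₀(1 + α(T − T₀)) ⇒ T = T₀ + (R/R₀ − 1)/α
T = 25 + (170/102 − 1)/0.0042 = 25 + (0.6667)/0.0042 = 184 °C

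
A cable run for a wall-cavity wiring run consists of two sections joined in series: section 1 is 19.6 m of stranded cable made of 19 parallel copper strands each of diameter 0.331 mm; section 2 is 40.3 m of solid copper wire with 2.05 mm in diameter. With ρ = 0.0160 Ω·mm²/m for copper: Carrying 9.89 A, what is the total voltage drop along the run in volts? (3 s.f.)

3.83 V

ρ = 0.0160 Ω·mm²/m = 1.60×10^-8 Ω·m
Section 1: A_strand = π(1.6550e-04)² = 8.605e-08 m²; R₁ = ρL/(N·A_s) = (1.60×10^-8)(19.6)/(19×8.605e-08) = 0.1918 Ω
Section 2: A = π(d/2)² = π(1.0250e-03 m)² = 3.301e-06 m²
R₂ = (1.60×10^-8)(40.3)/(3.301e-06) = 0.1954 Ω
R = R₁ + R₂ = 0.3872 Ω
V = IR = 9.89 × 0.3872 = 3.83 V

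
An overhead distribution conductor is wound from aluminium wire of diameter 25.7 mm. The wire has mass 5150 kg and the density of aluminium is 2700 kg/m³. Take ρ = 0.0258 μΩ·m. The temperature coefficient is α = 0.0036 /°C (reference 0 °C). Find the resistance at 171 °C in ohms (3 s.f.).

ρ = 0.0258 μΩ·m = 2.58×10^-8 Ω·m
A = π(d/2)² = π(1.2850e-02 m)² = 5.1875e-04 m²
L = m/(density·A) = 5150/(2700×5.1875e-04) = 3677 m
R = ρL/A = (2.58×10^-8)(3677)/(5.1875e-04) = 0.1829 Ω
R(171 °C) = 0.1829 × (1 + 0.0036×171) = 0.295 Ω

0.295 Ω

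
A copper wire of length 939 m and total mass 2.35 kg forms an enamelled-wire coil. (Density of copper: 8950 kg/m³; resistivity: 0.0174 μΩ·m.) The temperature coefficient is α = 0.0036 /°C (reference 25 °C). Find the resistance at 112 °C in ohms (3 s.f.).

76.7 Ω

ρ = 0.0174 μΩ·m = 1.74×10^-8 Ω·m
A = m/(density·L) = 2.35/(8950×939) = 2.7963e-07 m²
R = ρL/A = (1.74×10^-8)(939)/(2.7963e-07) = 58.43 Ω
R(112 °C) = 58.43 × (1 + 0.0036×87) = 76.7 Ω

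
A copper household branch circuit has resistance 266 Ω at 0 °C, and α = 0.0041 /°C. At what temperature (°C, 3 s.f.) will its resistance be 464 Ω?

R = R₀(1 + α(T − T₀)) ⇒ T = T₀ + (R/R₀ − 1)/α
T = 0 + (464/266 − 1)/0.0041 = 0 + (0.7444)/0.0041 = 182 °C

182 °C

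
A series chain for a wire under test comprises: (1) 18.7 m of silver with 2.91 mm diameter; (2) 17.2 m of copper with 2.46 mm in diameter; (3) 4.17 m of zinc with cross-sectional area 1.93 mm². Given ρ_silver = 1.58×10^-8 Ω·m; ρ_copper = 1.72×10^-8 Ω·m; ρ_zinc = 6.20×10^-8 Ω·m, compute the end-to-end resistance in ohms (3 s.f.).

0.241 Ω

Seg 1: A = π(d/2)² = π(1.4550e-03 m)² = 6.651e-06 m²
R_1 = (1.58×10^-8)(18.7)/(6.651e-06) = 0.04442 Ω
Seg 2: A = π(d/2)² = π(1.2300e-03 m)² = 4.753e-06 m²
R_2 = (1.72×10^-8)(17.2)/(4.753e-06) = 0.06224 Ω
Seg 3: A = 1.93 mm² = 1.930e-06 m²
R_3 = (6.20×10^-8)(4.17)/(1.930e-06) = 0.134 Ω
R_total = R_1 + R_2 + R_3 = 0.241 Ω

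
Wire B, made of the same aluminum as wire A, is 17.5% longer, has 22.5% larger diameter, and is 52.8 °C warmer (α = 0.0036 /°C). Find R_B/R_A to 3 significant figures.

R ∝ ρL/d² with ρ ∝ (1+αΔT), so R_B/R_A = (1 + 17.5/100) × (1 + 22.5/100)⁻² × (1 + 0.0036×52.8)
= 1.175 × 0.6664 × 1.19 = 0.932

0.932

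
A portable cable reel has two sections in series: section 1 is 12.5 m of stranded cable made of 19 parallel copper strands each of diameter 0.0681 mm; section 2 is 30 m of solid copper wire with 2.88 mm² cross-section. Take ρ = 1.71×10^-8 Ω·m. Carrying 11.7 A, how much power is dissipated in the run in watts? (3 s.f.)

Section 1: A_strand = π(3.4050e-05)² = 3.642e-09 m²; R₁ = ρL/(N·A_s) = (1.71×10^-8)(12.5)/(19×3.642e-09) = 3.089 Ω
Section 2: A = 2.88 mm² = 2.880e-06 m²
R₂ = (1.71×10^-8)(30)/(2.880e-06) = 0.1781 Ω
R = R₁ + R₂ = 3.267 Ω
P = I²R = (11.7)² × 3.267 = 447 W

447 W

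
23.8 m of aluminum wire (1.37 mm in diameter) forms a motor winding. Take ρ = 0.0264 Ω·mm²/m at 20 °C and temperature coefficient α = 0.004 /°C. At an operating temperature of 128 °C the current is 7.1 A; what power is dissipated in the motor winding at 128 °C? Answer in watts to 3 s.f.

30.8 W

ρ = 0.0264 Ω·mm²/m = 2.64×10^-8 Ω·m
A = π(d/2)² = π(6.8500e-04 m)² = 1.474e-06 m²
R₍20₎ = ρL/A = (2.64×10^-8)(23.8)/(1.474e-06) = 0.4262 Ω
R₍128₎ = R₍20₎(1 + αΔT) = 0.4262 × (1 + 0.004×108) = 0.6104 Ω
P = I²R = (7.1)² × 0.6104 = 30.8 W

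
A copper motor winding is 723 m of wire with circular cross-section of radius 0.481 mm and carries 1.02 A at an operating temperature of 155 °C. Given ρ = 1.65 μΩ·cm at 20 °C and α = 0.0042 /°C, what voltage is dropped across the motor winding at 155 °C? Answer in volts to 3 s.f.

26.2 V

ρ = 1.65 μΩ·cm = 1.65×10^-8 Ω·m
A = πr² = π(4.8100e-04 m)² = 7.268e-07 m²
R₍20₎ = ρL/A = (1.65×10^-8)(723)/(7.268e-07) = 16.41 Ω
R₍155₎ = R₍20₎(1 + αΔT) = 16.41 × (1 + 0.0042×135) = 25.72 Ω
V = IR = 1.02 × 25.72 = 26.2 V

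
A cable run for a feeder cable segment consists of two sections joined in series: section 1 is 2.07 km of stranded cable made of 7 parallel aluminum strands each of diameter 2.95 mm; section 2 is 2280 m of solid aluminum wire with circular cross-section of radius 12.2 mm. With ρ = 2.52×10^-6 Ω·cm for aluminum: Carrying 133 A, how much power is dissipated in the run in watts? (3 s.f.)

ρ = 2.52×10^-6 Ω·cm = 2.52×10^-8 Ω·m
Section 1: A_strand = π(1.4750e-03)² = 6.835e-06 m²; R₁ = ρL/(N·A_s) = (2.52×10^-8)(2070)/(7×6.835e-06) = 1.09 Ω
Section 2: A = πr² = π(1.2200e-02 m)² = 4.676e-04 m²
R₂ = (2.52×10^-8)(2280)/(4.676e-04) = 0.1229 Ω
R = R₁ + R₂ = 1.213 Ω
P = I²R = (133)² × 1.213 = 21500 W

21500 W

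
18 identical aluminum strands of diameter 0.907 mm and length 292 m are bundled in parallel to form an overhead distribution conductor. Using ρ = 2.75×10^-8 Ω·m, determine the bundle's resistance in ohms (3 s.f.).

0.690 Ω

A_strand = π(4.5350e-04 m)² = 6.461e-07 m²
R_strand = ρL/A = (2.75×10^-8)(292)/(6.461e-07) = 12.43 Ω
R_total = R_strand/N = 12.43/18 = 0.690 Ω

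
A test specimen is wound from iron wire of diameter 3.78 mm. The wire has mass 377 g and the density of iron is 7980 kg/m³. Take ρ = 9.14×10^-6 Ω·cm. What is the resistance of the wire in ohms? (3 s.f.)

ρ = 9.14×10^-6 Ω·cm = 9.14×10^-8 Ω·m
A = π(d/2)² = π(1.8900e-03 m)² = 1.1222e-05 m²
L = m/(density·A) = 0.377/(7980×1.1222e-05) = 4.21 m
R = ρL/A = (9.14×10^-8)(4.21)/(1.1222e-05) = 0.0343 Ω

0.0343 Ω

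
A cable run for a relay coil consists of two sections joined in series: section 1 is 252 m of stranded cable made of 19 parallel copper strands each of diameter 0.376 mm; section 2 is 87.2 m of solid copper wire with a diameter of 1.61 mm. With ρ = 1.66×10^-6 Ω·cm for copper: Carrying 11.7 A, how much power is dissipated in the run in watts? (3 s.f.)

ρ = 1.66×10^-6 Ω·cm = 1.66×10^-8 Ω·m
Section 1: A_strand = π(1.8800e-04)² = 1.110e-07 m²; R₁ = ρL/(N·A_s) = (1.66×10^-8)(252)/(19×1.110e-07) = 1.983 Ω
Section 2: A = π(d/2)² = π(8.0500e-04 m)² = 2.036e-06 m²
R₂ = (1.66×10^-8)(87.2)/(2.036e-06) = 0.711 Ω
R = R₁ + R₂ = 2.694 Ω
P = I²R = (11.7)² × 2.694 = 369 W

369 W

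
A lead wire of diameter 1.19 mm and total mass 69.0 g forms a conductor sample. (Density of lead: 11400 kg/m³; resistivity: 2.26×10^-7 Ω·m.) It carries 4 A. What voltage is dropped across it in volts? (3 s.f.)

A = π(d/2)² = π(5.9500e-04 m)² = 1.1122e-06 m²
L = m/(density·A) = 0.069/(11400×1.1122e-06) = 5.442 m
R = ρL/A = (2.26×10^-7)(5.442)/(1.1122e-06) = 1.106 Ω
V = IR = 4 × 1.106 = 4.42 V

4.42 V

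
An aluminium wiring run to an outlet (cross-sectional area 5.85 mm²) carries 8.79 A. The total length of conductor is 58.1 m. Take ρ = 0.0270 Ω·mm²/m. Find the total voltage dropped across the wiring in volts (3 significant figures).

2.36 V

ρ = 0.0270 Ω·mm²/m = 2.70×10^-8 Ω·m
A = 5.85 mm² = 5.850e-06 m²
R = ρL/A = (2.70×10^-8)(58.1)/(5.850e-06) = 0.2682 Ω
V = IR = 8.79 × 0.2682 = 2.36 V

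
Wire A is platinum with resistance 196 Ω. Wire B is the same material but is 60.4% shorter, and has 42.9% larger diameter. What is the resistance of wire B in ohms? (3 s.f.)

38.0 Ω

R ∝ L/d², so R_B/R_A = (1 − 60.4/100) × (1 + 42.9/100)⁻²
= 0.396 × 0.4897 = 0.1939
R_B = 0.1939 × 196 = 38.0 Ω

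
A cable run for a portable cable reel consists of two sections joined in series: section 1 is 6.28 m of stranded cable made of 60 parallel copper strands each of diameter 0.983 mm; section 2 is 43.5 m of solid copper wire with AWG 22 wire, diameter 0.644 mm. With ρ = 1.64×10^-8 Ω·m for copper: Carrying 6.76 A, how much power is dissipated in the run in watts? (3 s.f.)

Section 1: A_strand = π(4.9150e-04)² = 7.589e-07 m²; R₁ = ρL/(N·A_s) = (1.64×10^-8)(6.28)/(60×7.589e-07) = 0.002262 Ω
Section 2: A = π(0.644/2 mm)² = π(3.2200e-04 m)² = 3.257e-07 m²
R₂ = (1.64×10^-8)(43.5)/(3.257e-07) = 2.19 Ω
R = R₁ + R₂ = 2.192 Ω
P = I²R = (6.76)² × 2.192 = 100 W

100 W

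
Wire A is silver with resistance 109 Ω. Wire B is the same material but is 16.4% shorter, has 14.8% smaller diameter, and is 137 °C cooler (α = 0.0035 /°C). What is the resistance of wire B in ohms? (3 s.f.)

65.3 Ω

R ∝ ρL/d² with ρ ∝ (1+αΔT), so R_B/R_A = (1 − 16.4/100) × (1 − 14.8/100)⁻² × (1 − 0.0035×137)
= 0.836 × 1.378 × 0.5205 = 0.5994
R_B = 0.5994 × 109 = 65.3 Ω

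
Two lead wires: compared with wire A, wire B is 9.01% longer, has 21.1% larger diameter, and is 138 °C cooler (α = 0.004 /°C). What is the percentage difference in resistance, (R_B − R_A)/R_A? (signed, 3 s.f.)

R ∝ ρL/d² with ρ ∝ (1+αΔT), so R_B/R_A = (1 + 9.01/100) × (1 + 21.1/100)⁻² × (1 − 0.004×138)
= 1.09 × 0.6819 × 0.448 = 0.333
(R_B − R_A)/R_A = 0.333 − 1 = -66.7%

-66.7%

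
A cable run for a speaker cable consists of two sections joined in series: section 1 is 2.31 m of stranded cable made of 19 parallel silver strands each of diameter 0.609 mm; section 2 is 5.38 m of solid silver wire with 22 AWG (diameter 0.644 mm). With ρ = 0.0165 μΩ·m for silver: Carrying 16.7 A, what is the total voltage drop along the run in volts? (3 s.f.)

4.67 V

ρ = 0.0165 μΩ·m = 1.65×10^-8 Ω·m
Section 1: A_strand = π(3.0450e-04)² = 2.913e-07 m²; R₁ = ρL/(N·A_s) = (1.65×10^-8)(2.31)/(19×2.913e-07) = 0.006887 Ω
Section 2: A = π(0.644/2 mm)² = π(3.2200e-04 m)² = 3.257e-07 m²
R₂ = (1.65×10^-8)(5.38)/(3.257e-07) = 0.2725 Ω
R = R₁ + R₂ = 0.2794 Ω
V = IR = 16.7 × 0.2794 = 4.67 V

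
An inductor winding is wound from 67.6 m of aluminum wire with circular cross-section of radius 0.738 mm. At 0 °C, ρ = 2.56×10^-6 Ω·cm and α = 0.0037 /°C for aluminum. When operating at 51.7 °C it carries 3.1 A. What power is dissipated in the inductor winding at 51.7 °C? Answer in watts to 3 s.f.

ρ = 2.56×10^-6 Ω·cm = 2.56×10^-8 Ω·m
A = πr² = π(7.3800e-04 m)² = 1.711e-06 m²
R₍0₎ = ρL/A = (2.56×10^-8)(67.6)/(1.711e-06) = 1.011 Ω
R₍51.7₎ = R₍0₎(1 + αΔT) = 1.011 × (1 + 0.0037×51.7) = 1.205 Ω
P = I²R = (3.1)² × 1.205 = 11.6 W

11.6 W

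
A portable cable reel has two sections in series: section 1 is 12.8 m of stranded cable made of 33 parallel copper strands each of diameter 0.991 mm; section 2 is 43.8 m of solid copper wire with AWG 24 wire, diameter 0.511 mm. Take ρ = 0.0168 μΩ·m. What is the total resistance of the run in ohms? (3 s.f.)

ρ = 0.0168 μΩ·m = 1.68×10^-8 Ω·m
Section 1: A_strand = π(4.9550e-04)² = 7.713e-07 m²; R₁ = ρL/(N·A_s) = (1.68×10^-8)(12.8)/(33×7.713e-07) = 0.008448 Ω
Section 2: A = π(0.511/2 mm)² = π(2.5550e-04 m)² = 2.051e-07 m²
R₂ = (1.68×10^-8)(43.8)/(2.051e-07) = 3.588 Ω
R = R₁ + R₂ = 3.60 Ω

3.60 Ω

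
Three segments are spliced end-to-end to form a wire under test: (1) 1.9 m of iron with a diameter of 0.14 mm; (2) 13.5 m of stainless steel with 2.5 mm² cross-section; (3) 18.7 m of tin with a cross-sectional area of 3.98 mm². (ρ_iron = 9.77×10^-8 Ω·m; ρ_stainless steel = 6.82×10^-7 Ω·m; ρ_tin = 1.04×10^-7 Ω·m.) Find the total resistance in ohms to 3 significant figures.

Seg 1: A = π(d/2)² = π(7.0000e-05 m)² = 1.539e-08 m²
R_1 = (9.77×10^-8)(1.9)/(1.539e-08) = 12.06 Ω
Seg 2: A = 2.5 mm² = 2.500e-06 m²
R_2 = (6.82×10^-7)(13.5)/(2.500e-06) = 3.683 Ω
Seg 3: A = 3.98 mm² = 3.980e-06 m²
R_3 = (1.04×10^-7)(18.7)/(3.980e-06) = 0.4886 Ω
R_total = R_1 + R_2 + R_3 = 16.2 Ω

16.2 Ω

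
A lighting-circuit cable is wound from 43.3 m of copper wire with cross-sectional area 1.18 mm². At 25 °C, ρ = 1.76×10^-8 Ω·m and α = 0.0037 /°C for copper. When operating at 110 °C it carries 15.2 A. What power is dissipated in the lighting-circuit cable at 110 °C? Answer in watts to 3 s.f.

A = 1.18 mm² = 1.180e-06 m²
R₍25₎ = ρL/A = (1.76×10^-8)(43.3)/(1.180e-06) = 0.6458 Ω
R₍110₎ = R₍25₎(1 + αΔT) = 0.6458 × (1 + 0.0037×85) = 0.8489 Ω
P = I²R = (15.2)² × 0.8489 = 196 W

196 W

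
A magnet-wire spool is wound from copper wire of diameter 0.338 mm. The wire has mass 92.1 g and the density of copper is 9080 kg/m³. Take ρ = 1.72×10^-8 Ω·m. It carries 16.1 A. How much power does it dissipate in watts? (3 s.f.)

A = π(d/2)² = π(1.6900e-04 m)² = 8.9727e-08 m²
L = m/(density·A) = 0.0921/(9080×8.9727e-08) = 113 m
R = ρL/A = (1.72×10^-8)(113)/(8.9727e-08) = 21.67 Ω
P = I²R = (16.1)² × 21.67 = 5620 W

5620 W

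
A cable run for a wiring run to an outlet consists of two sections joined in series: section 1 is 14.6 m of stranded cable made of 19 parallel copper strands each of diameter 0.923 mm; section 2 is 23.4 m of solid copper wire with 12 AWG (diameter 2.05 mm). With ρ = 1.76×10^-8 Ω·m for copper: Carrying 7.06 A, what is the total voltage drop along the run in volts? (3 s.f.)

1.02 V

Section 1: A_strand = π(4.6150e-04)² = 6.691e-07 m²; R₁ = ρL/(N·A_s) = (1.76×10^-8)(14.6)/(19×6.691e-07) = 0.02021 Ω
Section 2: A = π(2.05/2 mm)² = π(1.0250e-03 m)² = 3.301e-06 m²
R₂ = (1.76×10^-8)(23.4)/(3.301e-06) = 0.1248 Ω
R = R₁ + R₂ = 0.145 Ω
V = IR = 7.06 × 0.145 = 1.02 V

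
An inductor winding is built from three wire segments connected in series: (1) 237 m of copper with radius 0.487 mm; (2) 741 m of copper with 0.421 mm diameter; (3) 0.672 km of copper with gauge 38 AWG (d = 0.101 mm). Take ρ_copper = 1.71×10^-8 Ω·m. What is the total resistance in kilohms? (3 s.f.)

1.53 kΩ

Seg 1: A = πr² = π(4.8700e-04 m)² = 7.451e-07 m²
R_1 = (1.71×10^-8)(237)/(7.451e-07) = 5.439 Ω
Seg 2: A = π(d/2)² = π(2.1050e-04 m)² = 1.392e-07 m²
R_2 = (1.71×10^-8)(741)/(1.392e-07) = 91.02 Ω
Seg 3: A = π(0.101/2 mm)² = π(5.0500e-05 m)² = 8.012e-09 m²
R_3 = (1.71×10^-8)(672)/(8.012e-09) = 1434 Ω
R_total = R_1 + R_2 + R_3 = 1.53 kΩ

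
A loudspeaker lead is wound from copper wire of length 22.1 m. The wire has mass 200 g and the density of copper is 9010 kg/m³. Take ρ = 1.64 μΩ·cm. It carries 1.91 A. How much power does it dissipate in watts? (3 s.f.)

1.32 W

ρ = 1.64 μΩ·cm = 1.64×10^-8 Ω·m
A = m/(density·L) = 0.2/(9010×22.1) = 1.0044e-06 m²
R = ρL/A = (1.64×10^-8)(22.1)/(1.0044e-06) = 0.3608 Ω
P = I²R = (1.91)² × 0.3608 = 1.32 W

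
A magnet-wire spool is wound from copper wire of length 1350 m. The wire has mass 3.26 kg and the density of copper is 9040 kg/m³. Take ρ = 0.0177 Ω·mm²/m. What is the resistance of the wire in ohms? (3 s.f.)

89.5 Ω

ρ = 0.0177 Ω·mm²/m = 1.77×10^-8 Ω·m
A = m/(density·L) = 3.26/(9040×1350) = 2.6713e-07 m²
R = ρL/A = (1.77×10^-8)(1350)/(2.6713e-07) = 89.5 Ω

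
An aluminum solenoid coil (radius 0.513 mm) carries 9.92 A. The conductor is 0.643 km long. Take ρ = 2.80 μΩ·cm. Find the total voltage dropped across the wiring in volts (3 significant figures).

216 V

ρ = 2.80 μΩ·cm = 2.80×10^-8 Ω·m
A = πr² = π(5.1300e-04 m)² = 8.268e-07 m²
R = ρL/A = (2.80×10^-8)(643)/(8.268e-07) = 21.78 Ω
V = IR = 9.92 × 21.78 = 216 V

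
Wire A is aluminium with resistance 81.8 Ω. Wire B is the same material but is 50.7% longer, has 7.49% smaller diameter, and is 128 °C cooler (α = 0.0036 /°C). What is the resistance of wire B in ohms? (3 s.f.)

R ∝ ρL/d² with ρ ∝ (1+αΔT), so R_B/R_A = (1 + 50.7/100) × (1 − 7.49/100)⁻² × (1 − 0.0036×128)
= 1.507 × 1.169 × 0.5392 = 0.9495
R_B = 0.9495 × 81.8 = 77.7 Ω

77.7 Ω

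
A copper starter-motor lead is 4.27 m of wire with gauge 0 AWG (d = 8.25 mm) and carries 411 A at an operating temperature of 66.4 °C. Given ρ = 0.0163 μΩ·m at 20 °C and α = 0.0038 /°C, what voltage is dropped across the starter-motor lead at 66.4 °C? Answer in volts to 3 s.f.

0.629 V

ρ = 0.0163 μΩ·m = 1.63×10^-8 Ω·m
A = π(8.25/2 mm)² = π(4.1250e-03 m)² = 5.346e-05 m²
R₍20₎ = ρL/A = (1.63×10^-8)(4.27)/(5.346e-05) = 0.001302 Ω
R₍66.4₎ = R₍20₎(1 + αΔT) = 0.001302 × (1 + 0.0038×46.4) = 0.001532 Ω
V = IR = 411 × 0.001532 = 0.629 V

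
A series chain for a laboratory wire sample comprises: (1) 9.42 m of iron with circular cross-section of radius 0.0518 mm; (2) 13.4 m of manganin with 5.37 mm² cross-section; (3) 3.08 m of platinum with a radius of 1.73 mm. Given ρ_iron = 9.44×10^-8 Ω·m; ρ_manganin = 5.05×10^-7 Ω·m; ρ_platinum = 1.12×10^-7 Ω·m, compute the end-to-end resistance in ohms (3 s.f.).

107 Ω

Seg 1: A = πr² = π(5.1800e-05 m)² = 8.430e-09 m²
R_1 = (9.44×10^-8)(9.42)/(8.430e-09) = 105.5 Ω
Seg 2: A = 5.37 mm² = 5.370e-06 m²
R_2 = (5.05×10^-7)(13.4)/(5.370e-06) = 1.26 Ω
Seg 3: A = πr² = π(1.7300e-03 m)² = 9.402e-06 m²
R_3 = (1.12×10^-7)(3.08)/(9.402e-06) = 0.03669 Ω
R_total = R_1 + R_2 + R_3 = 107 Ω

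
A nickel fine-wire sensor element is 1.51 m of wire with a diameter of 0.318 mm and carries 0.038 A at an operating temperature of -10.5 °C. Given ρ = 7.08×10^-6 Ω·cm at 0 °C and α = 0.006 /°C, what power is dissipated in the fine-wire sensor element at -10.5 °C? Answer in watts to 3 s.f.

0.00182 W

ρ = 7.08×10^-6 Ω·cm = 7.08×10^-8 Ω·m
A = π(d/2)² = π(1.5900e-04 m)² = 7.942e-08 m²
R₍0₎ = ρL/A = (7.08×10^-8)(1.51)/(7.942e-08) = 1.346 Ω
R₍-10.5₎ = R₍0₎(1 + αΔT) = 1.346 × (1 + 0.006×-10.5) = 1.261 Ω
P = I²R = (0.038)² × 1.261 = 0.00182 W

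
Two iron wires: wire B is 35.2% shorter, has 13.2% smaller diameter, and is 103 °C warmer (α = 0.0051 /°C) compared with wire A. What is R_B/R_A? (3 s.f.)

R ∝ ρL/d² with ρ ∝ (1+αΔT), so R_B/R_A = (1 − 35.2/100) × (1 − 13.2/100)⁻² × (1 + 0.0051×103)
= 0.648 × 1.327 × 1.525 = 1.31

1.31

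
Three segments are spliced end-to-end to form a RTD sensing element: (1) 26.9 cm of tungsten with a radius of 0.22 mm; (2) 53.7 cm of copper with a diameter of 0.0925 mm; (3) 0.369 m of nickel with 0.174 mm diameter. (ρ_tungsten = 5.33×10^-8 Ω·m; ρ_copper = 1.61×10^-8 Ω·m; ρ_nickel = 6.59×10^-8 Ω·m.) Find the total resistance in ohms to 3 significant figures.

2.40 Ω

Seg 1: A = πr² = π(2.2000e-04 m)² = 1.521e-07 m²
R_1 = (5.33×10^-8)(0.269)/(1.521e-07) = 0.09429 Ω
Seg 2: A = π(d/2)² = π(4.6250e-05 m)² = 6.720e-09 m²
R_2 = (1.61×10^-8)(0.537)/(6.720e-09) = 1.287 Ω
Seg 3: A = π(d/2)² = π(8.7000e-05 m)² = 2.378e-08 m²
R_3 = (6.59×10^-8)(0.369)/(2.378e-08) = 1.023 Ω
R_total = R_1 + R_2 + R_3 = 2.40 Ω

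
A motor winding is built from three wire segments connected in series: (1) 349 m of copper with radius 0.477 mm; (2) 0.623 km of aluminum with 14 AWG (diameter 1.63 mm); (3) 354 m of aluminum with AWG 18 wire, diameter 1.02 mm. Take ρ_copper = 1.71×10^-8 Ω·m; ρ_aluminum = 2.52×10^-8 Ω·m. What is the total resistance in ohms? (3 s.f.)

Seg 1: A = πr² = π(4.7700e-04 m)² = 7.148e-07 m²
R_1 = (1.71×10^-8)(349)/(7.148e-07) = 8.349 Ω
Seg 2: A = π(1.63/2 mm)² = π(8.1500e-04 m)² = 2.087e-06 m²
R_2 = (2.52×10^-8)(623)/(2.087e-06) = 7.524 Ω
Seg 3: A = π(1.02/2 mm)² = π(5.1000e-04 m)² = 8.171e-07 m²
R_3 = (2.52×10^-8)(354)/(8.171e-07) = 10.92 Ω
R_total = R_1 + R_2 + R_3 = 26.8 Ω

26.8 Ω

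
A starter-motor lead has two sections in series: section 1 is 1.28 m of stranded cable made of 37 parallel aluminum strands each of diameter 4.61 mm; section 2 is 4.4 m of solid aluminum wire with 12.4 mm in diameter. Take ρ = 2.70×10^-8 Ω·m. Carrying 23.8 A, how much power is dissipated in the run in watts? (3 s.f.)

0.589 W

Section 1: A_strand = π(2.3050e-03)² = 1.669e-05 m²; R₁ = ρL/(N·A_s) = (2.70×10^-8)(1.28)/(37×1.669e-05) = 5.596×10^-5 Ω
Section 2: A = π(d/2)² = π(6.2000e-03 m)² = 1.208e-04 m²
R₂ = (2.70×10^-8)(4.4)/(1.208e-04) = 9.837×10^-4 Ω
R = R₁ + R₂ = 0.00104 Ω
P = I²R = (23.8)² × 0.00104 = 0.589 W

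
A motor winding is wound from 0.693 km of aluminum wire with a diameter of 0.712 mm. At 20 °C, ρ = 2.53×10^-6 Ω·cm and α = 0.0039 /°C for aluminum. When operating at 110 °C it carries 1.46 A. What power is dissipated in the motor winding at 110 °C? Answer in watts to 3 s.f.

127 W

ρ = 2.53×10^-6 Ω·cm = 2.53×10^-8 Ω·m
A = π(d/2)² = π(3.5600e-04 m)² = 3.982e-07 m²
R₍20₎ = ρL/A = (2.53×10^-8)(693)/(3.982e-07) = 44.04 Ω
R₍110₎ = R₍20₎(1 + αΔT) = 44.04 × (1 + 0.0039×90) = 59.49 Ω
P = I²R = (1.46)² × 59.49 = 127 W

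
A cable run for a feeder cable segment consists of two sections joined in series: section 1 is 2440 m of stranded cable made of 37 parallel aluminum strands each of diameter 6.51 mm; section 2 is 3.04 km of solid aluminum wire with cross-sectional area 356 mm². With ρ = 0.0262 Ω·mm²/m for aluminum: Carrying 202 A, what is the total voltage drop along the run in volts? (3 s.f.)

55.7 V

ρ = 0.0262 Ω·mm²/m = 2.62×10^-8 Ω·m
Section 1: A_strand = π(3.2550e-03)² = 3.329e-05 m²; R₁ = ρL/(N·A_s) = (2.62×10^-8)(2440)/(37×3.329e-05) = 0.05191 Ω
Section 2: A = 356 mm² = 3.560e-04 m²
R₂ = (2.62×10^-8)(3040)/(3.560e-04) = 0.2237 Ω
R = R₁ + R₂ = 0.2756 Ω
V = IR = 202 × 0.2756 = 55.7 V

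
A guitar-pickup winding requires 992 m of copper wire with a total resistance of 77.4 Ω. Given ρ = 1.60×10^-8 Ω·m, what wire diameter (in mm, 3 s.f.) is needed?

A = ρL/R = (1.60×10^-8)(992)/(77.4) = 2.051e-07 m²
d = 2√(A/π) = 5.110e-04 m = 0.511 mm

0.511 mm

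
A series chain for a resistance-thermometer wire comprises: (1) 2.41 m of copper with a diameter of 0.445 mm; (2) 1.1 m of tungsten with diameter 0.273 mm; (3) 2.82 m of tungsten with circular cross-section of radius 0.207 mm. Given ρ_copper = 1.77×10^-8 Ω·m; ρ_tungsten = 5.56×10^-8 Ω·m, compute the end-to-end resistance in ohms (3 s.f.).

Seg 1: A = π(d/2)² = π(2.2250e-04 m)² = 1.555e-07 m²
R_1 = (1.77×10^-8)(2.41)/(1.555e-07) = 0.2743 Ω
Seg 2: A = π(d/2)² = π(1.3650e-04 m)² = 5.853e-08 m²
R_2 = (5.56×10^-8)(1.1)/(5.853e-08) = 1.045 Ω
Seg 3: A = πr² = π(2.0700e-04 m)² = 1.346e-07 m²
R_3 = (5.56×10^-8)(2.82)/(1.346e-07) = 1.165 Ω
R_total = R_1 + R_2 + R_3 = 2.48 Ω

2.48 Ω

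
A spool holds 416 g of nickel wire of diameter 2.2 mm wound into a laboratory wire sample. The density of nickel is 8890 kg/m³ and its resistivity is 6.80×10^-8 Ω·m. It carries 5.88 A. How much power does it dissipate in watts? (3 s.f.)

A = π(d/2)² = π(1.1000e-03 m)² = 3.8013e-06 m²
L = m/(density·A) = 0.416/(8890×3.8013e-06) = 12.31 m
R = ρL/A = (6.80×10^-8)(12.31)/(3.8013e-06) = 0.2202 Ω
P = I²R = (5.88)² × 0.2202 = 7.61 W

7.61 W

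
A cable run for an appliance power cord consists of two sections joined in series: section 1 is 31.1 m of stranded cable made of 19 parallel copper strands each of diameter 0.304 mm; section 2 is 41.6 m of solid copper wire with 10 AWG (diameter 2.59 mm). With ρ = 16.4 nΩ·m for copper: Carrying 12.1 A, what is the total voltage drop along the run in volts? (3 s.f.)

6.04 V

ρ = 16.4 nΩ·m = 1.64×10^-8 Ω·m
Section 1: A_strand = π(1.5200e-04)² = 7.258e-08 m²; R₁ = ρL/(N·A_s) = (1.64×10^-8)(31.1)/(19×7.258e-08) = 0.3698 Ω
Section 2: A = π(2.59/2 mm)² = π(1.2950e-03 m)² = 5.269e-06 m²
R₂ = (1.64×10^-8)(41.6)/(5.269e-06) = 0.1295 Ω
R = R₁ + R₂ = 0.4993 Ω
V = IR = 12.1 × 0.4993 = 6.04 V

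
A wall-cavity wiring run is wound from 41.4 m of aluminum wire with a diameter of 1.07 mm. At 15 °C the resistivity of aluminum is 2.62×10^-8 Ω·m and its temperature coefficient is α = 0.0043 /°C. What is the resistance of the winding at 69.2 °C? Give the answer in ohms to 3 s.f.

1.49 Ω

A = π(d/2)² = π(5.3500e-04 m)² = 8.992e-07 m²
R₍15°C₎ = ρL/A = (2.62×10^-8)(41.4)/(8.992e-07) = 1.206 Ω
R = R₀(1 + αΔT) = 1.206(1 + 0.0043×54.2) = 1.49 Ω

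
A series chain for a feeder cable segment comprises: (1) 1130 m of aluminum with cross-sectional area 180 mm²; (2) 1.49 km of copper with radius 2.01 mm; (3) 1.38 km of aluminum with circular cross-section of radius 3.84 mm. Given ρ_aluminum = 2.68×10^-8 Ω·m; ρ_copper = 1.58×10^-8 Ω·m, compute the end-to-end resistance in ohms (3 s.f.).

Seg 1: A = 180 mm² = 1.800e-04 m²
R_1 = (2.68×10^-8)(1130)/(1.800e-04) = 0.1682 Ω
Seg 2: A = πr² = π(2.0100e-03 m)² = 1.269e-05 m²
R_2 = (1.58×10^-8)(1490)/(1.269e-05) = 1.855 Ω
Seg 3: A = πr² = π(3.8400e-03 m)² = 4.632e-05 m²
R_3 = (2.68×10^-8)(1380)/(4.632e-05) = 0.7984 Ω
R_total = R_1 + R_2 + R_3 = 2.82 Ω

2.82 Ω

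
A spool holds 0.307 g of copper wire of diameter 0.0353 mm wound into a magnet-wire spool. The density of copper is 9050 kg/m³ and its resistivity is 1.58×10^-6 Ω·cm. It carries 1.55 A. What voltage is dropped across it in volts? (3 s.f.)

ρ = 1.58×10^-6 Ω·cm = 1.58×10^-8 Ω·m
A = π(d/2)² = π(1.7650e-05 m)² = 9.7868e-10 m²
L = m/(density·A) = 3.070×10^-4/(9050×9.7868e-10) = 34.66 m
R = ρL/A = (1.58×10^-8)(34.66)/(9.7868e-10) = 559.6 Ω
V = IR = 1.55 × 559.6 = 867 V

867 V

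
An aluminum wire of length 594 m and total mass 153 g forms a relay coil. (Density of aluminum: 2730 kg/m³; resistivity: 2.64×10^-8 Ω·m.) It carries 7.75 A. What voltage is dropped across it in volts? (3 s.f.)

A = m/(density·L) = 0.153/(2730×594) = 9.4350e-08 m²
R = ρL/A = (2.64×10^-8)(594)/(9.4350e-08) = 166.2 Ω
V = IR = 7.75 × 166.2 = 1290 V

1290 V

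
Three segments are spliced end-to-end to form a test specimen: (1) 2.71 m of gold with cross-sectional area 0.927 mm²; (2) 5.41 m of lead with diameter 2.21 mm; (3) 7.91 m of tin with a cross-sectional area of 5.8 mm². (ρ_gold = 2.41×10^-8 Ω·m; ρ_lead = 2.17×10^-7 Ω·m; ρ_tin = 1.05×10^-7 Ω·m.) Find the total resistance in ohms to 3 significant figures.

0.520 Ω

Seg 1: A = 0.927 mm² = 9.270e-07 m²
R_1 = (2.41×10^-8)(2.71)/(9.270e-07) = 0.07045 Ω
Seg 2: A = π(d/2)² = π(1.1050e-03 m)² = 3.836e-06 m²
R_2 = (2.17×10^-7)(5.41)/(3.836e-06) = 0.306 Ω
Seg 3: A = 5.8 mm² = 5.800e-06 m²
R_3 = (1.05×10^-7)(7.91)/(5.800e-06) = 0.1432 Ω
R_total = R_1 + R_2 + R_3 = 0.520 Ω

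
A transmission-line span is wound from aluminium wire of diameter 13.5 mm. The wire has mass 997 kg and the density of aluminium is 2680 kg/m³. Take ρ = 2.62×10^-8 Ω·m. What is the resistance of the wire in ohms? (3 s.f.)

A = π(d/2)² = π(6.7500e-03 m)² = 1.4314e-04 m²
L = m/(density·A) = 997/(2680×1.4314e-04) = 2599 m
R = ρL/A = (2.62×10^-8)(2599)/(1.4314e-04) = 0.476 Ω

0.476 Ω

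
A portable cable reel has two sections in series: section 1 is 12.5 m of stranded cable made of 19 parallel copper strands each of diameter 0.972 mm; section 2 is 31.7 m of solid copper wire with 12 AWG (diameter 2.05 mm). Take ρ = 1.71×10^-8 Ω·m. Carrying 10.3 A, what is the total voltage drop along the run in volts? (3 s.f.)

Section 1: A_strand = π(4.8600e-04)² = 7.420e-07 m²; R₁ = ρL/(N·A_s) = (1.71×10^-8)(12.5)/(19×7.420e-07) = 0.01516 Ω
Section 2: A = π(2.05/2 mm)² = π(1.0250e-03 m)² = 3.301e-06 m²
R₂ = (1.71×10^-8)(31.7)/(3.301e-06) = 0.1642 Ω
R = R₁ + R₂ = 0.1794 Ω
V = IR = 10.3 × 0.1794 = 1.85 V

1.85 V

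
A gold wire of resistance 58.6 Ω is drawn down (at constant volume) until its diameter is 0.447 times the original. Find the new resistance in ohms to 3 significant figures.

1470 Ω

Volume constant ⇒ L' = L/r² with r = 0.447. R' = ρL'/A' = ρ(L/r²)/(πr²d₀²/4) = R/r⁴.
R' = 25.05 × 58.6 = 1470 Ω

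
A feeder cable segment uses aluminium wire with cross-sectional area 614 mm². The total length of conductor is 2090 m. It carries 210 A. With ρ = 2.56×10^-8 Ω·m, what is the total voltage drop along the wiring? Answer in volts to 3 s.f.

A = 614 mm² = 6.140e-04 m²
R = ρL/A = (2.56×10^-8)(2090)/(6.140e-04) = 0.08714 Ω
V = IR = 210 × 0.08714 = 18.3 V

18.3 V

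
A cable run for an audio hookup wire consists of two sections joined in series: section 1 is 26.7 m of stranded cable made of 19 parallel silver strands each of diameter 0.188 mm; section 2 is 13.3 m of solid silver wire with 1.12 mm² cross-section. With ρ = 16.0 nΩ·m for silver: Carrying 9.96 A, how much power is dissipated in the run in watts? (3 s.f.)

99.2 W

ρ = 16.0 nΩ·m = 1.60×10^-8 Ω·m
Section 1: A_strand = π(9.4000e-05)² = 2.776e-08 m²; R₁ = ρL/(N·A_s) = (1.60×10^-8)(26.7)/(19×2.776e-08) = 0.81 Ω
Section 2: A = 1.12 mm² = 1.120e-06 m²
R₂ = (1.60×10^-8)(13.3)/(1.120e-06) = 0.19 Ω
R = R₁ + R₂ = 1 Ω
P = I²R = (9.96)² × 1 = 99.2 W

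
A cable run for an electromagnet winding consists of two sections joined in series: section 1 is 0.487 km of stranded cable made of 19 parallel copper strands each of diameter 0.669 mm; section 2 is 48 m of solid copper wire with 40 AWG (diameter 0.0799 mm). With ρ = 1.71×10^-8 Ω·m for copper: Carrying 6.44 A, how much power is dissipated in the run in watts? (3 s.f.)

6840 W

Section 1: A_strand = π(3.3450e-04)² = 3.515e-07 m²; R₁ = ρL/(N·A_s) = (1.71×10^-8)(487)/(19×3.515e-07) = 1.247 Ω
Section 2: A = π(0.0799/2 mm)² = π(3.9950e-05 m)² = 5.014e-09 m²
R₂ = (1.71×10^-8)(48)/(5.014e-09) = 163.7 Ω
R = R₁ + R₂ = 164.9 Ω
P = I²R = (6.44)² × 164.9 = 6840 W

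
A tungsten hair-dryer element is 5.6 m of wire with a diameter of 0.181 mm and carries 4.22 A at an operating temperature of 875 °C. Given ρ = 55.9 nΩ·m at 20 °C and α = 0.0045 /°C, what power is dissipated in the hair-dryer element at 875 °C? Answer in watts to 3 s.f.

ρ = 55.9 nΩ·m = 5.59×10^-8 Ω·m
A = π(d/2)² = π(9.0500e-05 m)² = 2.573e-08 m²
R₍20₎ = ρL/A = (5.59×10^-8)(5.6)/(2.573e-08) = 12.17 Ω
R₍875₎ = R₍20₎(1 + αΔT) = 12.17 × (1 + 0.0045×855) = 58.98 Ω
P = I²R = (4.22)² × 58.98 = 1050 W

1050 W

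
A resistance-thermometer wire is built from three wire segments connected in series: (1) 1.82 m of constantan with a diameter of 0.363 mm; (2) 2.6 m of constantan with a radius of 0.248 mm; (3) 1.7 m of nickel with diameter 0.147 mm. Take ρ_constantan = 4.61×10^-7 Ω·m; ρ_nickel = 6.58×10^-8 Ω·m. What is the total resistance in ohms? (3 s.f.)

Seg 1: A = π(d/2)² = π(1.8150e-04 m)² = 1.035e-07 m²
R_1 = (4.61×10^-7)(1.82)/(1.035e-07) = 8.107 Ω
Seg 2: A = πr² = π(2.4800e-04 m)² = 1.932e-07 m²
R_2 = (4.61×10^-7)(2.6)/(1.932e-07) = 6.203 Ω
Seg 3: A = π(d/2)² = π(7.3500e-05 m)² = 1.697e-08 m²
R_3 = (6.58×10^-8)(1.7)/(1.697e-08) = 6.591 Ω
R_total = R_1 + R_2 + R_3 = 20.9 Ω

20.9 Ω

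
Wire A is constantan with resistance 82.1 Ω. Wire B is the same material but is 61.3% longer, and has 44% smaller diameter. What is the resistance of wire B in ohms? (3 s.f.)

422 Ω

R ∝ L/d², so R_B/R_A = (1 + 61.3/100) × (1 − 44/100)⁻²
= 1.613 × 3.189 = 5.144
R_B = 5.144 × 82.1 = 422 Ω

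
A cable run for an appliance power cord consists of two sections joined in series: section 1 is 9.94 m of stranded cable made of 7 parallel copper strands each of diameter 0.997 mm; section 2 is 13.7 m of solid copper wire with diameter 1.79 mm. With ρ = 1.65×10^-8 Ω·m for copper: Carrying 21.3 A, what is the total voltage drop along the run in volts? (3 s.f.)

Section 1: A_strand = π(4.9850e-04)² = 7.807e-07 m²; R₁ = ρL/(N·A_s) = (1.65×10^-8)(9.94)/(7×7.807e-07) = 0.03001 Ω
Section 2: A = π(d/2)² = π(8.9500e-04 m)² = 2.516e-06 m²
R₂ = (1.65×10^-8)(13.7)/(2.516e-06) = 0.08983 Ω
R = R₁ + R₂ = 0.1198 Ω
V = IR = 21.3 × 0.1198 = 2.55 V

2.55 V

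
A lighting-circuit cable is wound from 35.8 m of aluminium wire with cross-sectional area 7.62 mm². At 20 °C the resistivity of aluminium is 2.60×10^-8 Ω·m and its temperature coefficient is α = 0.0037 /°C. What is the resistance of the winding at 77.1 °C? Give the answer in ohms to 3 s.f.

0.148 Ω

A = 7.62 mm² = 7.620e-06 m²
R₍20°C₎ = ρL/A = (2.60×10^-8)(35.8)/(7.620e-06) = 0.1222 Ω
R = R₀(1 + αΔT) = 0.1222(1 + 0.0037×57.1) = 0.148 Ω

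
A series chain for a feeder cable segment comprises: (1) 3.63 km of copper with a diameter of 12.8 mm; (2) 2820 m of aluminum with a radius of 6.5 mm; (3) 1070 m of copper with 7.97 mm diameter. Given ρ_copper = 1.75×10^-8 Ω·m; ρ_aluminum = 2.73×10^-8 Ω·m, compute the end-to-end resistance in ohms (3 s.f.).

1.45 Ω

Seg 1: A = π(d/2)² = π(6.4000e-03 m)² = 1.287e-04 m²
R_1 = (1.75×10^-8)(3630)/(1.287e-04) = 0.4937 Ω
Seg 2: A = πr² = π(6.5000e-03 m)² = 1.327e-04 m²
R_2 = (2.73×10^-8)(2820)/(1.327e-04) = 0.58 Ω
Seg 3: A = π(d/2)² = π(3.9850e-03 m)² = 4.989e-05 m²
R_3 = (1.75×10^-8)(1070)/(4.989e-05) = 0.3753 Ω
R_total = R_1 + R_2 + R_3 = 1.45 Ω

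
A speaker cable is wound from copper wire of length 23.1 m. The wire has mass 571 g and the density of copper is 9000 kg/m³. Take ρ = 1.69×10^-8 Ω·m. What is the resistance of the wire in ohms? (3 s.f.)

0.142 Ω

A = m/(density·L) = 0.571/(9000×23.1) = 2.7465e-06 m²
R = ρL/A = (1.69×10^-8)(23.1)/(2.7465e-06) = 0.142 Ω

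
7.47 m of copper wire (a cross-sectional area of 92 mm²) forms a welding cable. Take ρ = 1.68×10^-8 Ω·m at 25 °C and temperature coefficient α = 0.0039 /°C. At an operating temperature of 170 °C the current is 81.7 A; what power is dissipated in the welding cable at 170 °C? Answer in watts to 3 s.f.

14.3 W

A = 92 mm² = 9.200e-05 m²
R₍25₎ = ρL/A = (1.68×10^-8)(7.47)/(9.200e-05) = 0.001364 Ω
R₍170₎ = R₍25₎(1 + αΔT) = 0.001364 × (1 + 0.0039×145) = 0.002135 Ω
P = I²R = (81.7)² × 0.002135 = 14.3 W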